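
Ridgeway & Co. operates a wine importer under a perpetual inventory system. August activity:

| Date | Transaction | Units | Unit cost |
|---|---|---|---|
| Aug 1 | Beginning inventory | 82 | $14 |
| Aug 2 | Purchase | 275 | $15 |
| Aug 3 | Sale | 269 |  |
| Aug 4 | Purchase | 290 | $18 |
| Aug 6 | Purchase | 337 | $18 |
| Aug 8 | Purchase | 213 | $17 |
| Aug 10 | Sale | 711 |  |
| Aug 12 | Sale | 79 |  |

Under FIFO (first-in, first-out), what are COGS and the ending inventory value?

COGS = $17,834; ending inventory = $2,346

Aug 3, 269 sold [FIFO — oldest first]: 82 @ $14 + 187 @ $15 = $3,953
Aug 10, 711 sold [FIFO — oldest first]: 88 @ $15 + 290 @ $18 + 333 @ $18 = $12,534
Aug 12, 79 sold [FIFO — oldest first]: 4 @ $18 + 75 @ $17 = $1,347
Total COGS = $3,953 + $12,534 + $1,347 = $17,834
Ending inventory: 138 @ $17 = $2,346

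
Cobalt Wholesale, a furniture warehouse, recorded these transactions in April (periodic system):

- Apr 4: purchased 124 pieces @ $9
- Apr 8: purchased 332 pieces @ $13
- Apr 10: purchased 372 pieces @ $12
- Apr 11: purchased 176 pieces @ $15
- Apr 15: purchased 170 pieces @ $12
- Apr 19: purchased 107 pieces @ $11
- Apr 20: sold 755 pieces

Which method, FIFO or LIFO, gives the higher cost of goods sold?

LIFO

FIFO COGS: 124 @ $9 + 332 @ $13 + 299 @ $12 = $9,020
LIFO COGS: 107 @ $11 + 170 @ $12 + 176 @ $15 + 302 @ $12 = $9,481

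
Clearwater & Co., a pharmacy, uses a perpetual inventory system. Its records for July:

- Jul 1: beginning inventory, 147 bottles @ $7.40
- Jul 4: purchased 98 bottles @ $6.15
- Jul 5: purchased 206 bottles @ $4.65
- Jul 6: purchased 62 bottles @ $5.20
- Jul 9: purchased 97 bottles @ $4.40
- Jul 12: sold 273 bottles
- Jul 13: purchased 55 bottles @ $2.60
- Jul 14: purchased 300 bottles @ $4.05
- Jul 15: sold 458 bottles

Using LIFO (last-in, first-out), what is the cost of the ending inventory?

Ending inventory = $1,622.85

Jul 12, 273 sold [LIFO — newest first]: 97 @ $4.40 + 62 @ $5.20 + 114 @ $4.65 = $1,279.30
Jul 15, 458 sold [LIFO — newest first]: 300 @ $4.05 + 55 @ $2.60 + 92 @ $4.65 + 11 @ $6.15 = $1,853.45
Total COGS = $1,279.30 + $1,853.45 = $3,132.75
Ending inventory: 147 @ $7.40 + 87 @ $6.15 = $1,622.85
Check: goods available $4,755.60 = COGS $3,132.75 + ending $1,622.85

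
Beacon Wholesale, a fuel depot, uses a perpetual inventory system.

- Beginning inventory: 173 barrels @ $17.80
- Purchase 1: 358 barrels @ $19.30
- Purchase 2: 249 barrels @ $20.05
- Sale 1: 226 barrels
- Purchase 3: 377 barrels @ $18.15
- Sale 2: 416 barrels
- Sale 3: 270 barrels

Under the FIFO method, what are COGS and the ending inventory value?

Sale 1 (226) [FIFO — oldest first]: 173 @ $17.80 + 53 @ $19.30 = $4,102.30
Sale 2 (416) [FIFO — oldest first]: 305 @ $19.30 + 111 @ $20.05 = $8,112.05
Sale 3 (270) [FIFO — oldest first]: 138 @ $20.05 + 132 @ $18.15 = $5,162.70
Total COGS = $4,102.30 + $8,112.05 + $5,162.70 = $17,377.05
Ending inventory: 245 @ $18.15 = $4,446.75

COGS = $17,377.05; ending inventory = $4,446.75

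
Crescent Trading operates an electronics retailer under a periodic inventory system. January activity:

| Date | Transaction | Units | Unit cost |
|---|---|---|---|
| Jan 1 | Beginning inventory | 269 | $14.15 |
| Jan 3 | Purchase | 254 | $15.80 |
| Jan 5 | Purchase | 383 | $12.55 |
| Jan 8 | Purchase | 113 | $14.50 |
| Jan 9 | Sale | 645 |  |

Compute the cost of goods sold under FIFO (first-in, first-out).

COGS = $9,350.65

Jan 9, 645 sold [FIFO — oldest first]: 269 @ $14.15 + 254 @ $15.80 + 122 @ $12.55 = $9,350.65
Ending inventory: 261 @ $12.55 + 113 @ $14.50 = $4,914.05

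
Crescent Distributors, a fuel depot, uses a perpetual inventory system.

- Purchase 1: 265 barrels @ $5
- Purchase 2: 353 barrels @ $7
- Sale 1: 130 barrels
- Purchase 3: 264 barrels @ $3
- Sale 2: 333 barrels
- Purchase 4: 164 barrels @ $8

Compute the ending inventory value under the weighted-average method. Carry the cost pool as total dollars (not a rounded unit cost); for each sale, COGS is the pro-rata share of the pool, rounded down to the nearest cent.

Ending inventory = $3,423.44

After Purchase 1: 265 on hand, pool $1,325.00 (≈ $5.0000 each)
After Purchase 2: 618 on hand, pool $3,796.00 (≈ $6.1424 each)
Sale 1, sell 130: 130/618 × $3,796.00 → $798.51
After Purchase 3: 752 on hand, pool $3,789.49 (≈ $5.0392 each)
Sale 2, sell 333: 333/752 × $3,789.49 → $1,678.05
After Purchase 4: 583 on hand, pool $3,423.44 (≈ $5.8721 each)
Total COGS = $798.51 + $1,678.05 = $2,476.56
Ending inventory (cost pool remaining) = $3,423.44
Check: goods available $5,900.00 = COGS $2,476.56 + ending $3,423.44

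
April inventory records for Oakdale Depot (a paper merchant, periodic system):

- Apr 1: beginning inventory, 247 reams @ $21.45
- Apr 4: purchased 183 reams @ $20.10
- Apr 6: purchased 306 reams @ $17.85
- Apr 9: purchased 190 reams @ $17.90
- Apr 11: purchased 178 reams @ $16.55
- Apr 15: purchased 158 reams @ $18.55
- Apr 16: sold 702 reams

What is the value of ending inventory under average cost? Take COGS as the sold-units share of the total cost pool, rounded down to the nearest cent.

Apr 16, sell 702: 702/1262 × $23,716.35 → $13,192.45
Ending inventory (cost pool remaining) = $10,523.90
Check: goods available $23,716.35 = COGS $13,192.45 + ending $10,523.90

Ending inventory = $10,523.90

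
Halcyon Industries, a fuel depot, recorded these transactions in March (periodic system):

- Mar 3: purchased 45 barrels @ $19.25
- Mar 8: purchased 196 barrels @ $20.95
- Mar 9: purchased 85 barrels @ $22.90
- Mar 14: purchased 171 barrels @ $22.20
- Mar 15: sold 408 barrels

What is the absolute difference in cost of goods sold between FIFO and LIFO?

FIFO COGS: 45 @ $19.25 + 196 @ $20.95 + 85 @ $22.90 + 82 @ $22.20 = $8,739.35
LIFO COGS: 171 @ $22.20 + 85 @ $22.90 + 152 @ $20.95 = $8,927.10
Difference = |$8,739.35 − $8,927.10| = $187.75

$187.75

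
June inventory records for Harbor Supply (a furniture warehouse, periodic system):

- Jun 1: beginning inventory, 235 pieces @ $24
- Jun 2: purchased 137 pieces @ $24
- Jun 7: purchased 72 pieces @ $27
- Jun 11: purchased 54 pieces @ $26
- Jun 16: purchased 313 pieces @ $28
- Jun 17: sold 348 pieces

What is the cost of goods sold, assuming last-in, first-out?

Jun 17, 348 sold [LIFO — newest first]: 313 @ $28 + 35 @ $26 = $9,674
Ending inventory: 235 @ $24 + 137 @ $24 + 72 @ $27 + 19 @ $26 = $11,366

COGS = $9,674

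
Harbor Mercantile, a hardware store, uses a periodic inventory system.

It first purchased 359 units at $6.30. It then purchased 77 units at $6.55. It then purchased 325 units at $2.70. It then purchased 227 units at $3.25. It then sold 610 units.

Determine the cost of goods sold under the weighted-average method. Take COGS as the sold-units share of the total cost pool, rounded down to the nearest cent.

COGS = $2,705.05

Sale 1, sell 610: 610/988 × $4,381.30 → $2,705.05
Ending inventory (cost pool remaining) = $1,676.25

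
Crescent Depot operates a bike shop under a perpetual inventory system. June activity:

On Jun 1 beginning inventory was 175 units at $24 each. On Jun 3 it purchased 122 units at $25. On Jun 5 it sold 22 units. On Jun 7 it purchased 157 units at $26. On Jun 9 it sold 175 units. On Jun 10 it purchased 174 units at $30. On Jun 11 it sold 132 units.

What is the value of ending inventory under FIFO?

Ending inventory = $8,470

Jun 5, 22 sold [FIFO — oldest first]: 22 @ $24 = $528
Jun 9, 175 sold [FIFO — oldest first]: 153 @ $24 + 22 @ $25 = $4,222
Jun 11, 132 sold [FIFO — oldest first]: 100 @ $25 + 32 @ $26 = $3,332
Total COGS = $528 + $4,222 + $3,332 = $8,082
Ending inventory: 125 @ $26 + 174 @ $30 = $8,470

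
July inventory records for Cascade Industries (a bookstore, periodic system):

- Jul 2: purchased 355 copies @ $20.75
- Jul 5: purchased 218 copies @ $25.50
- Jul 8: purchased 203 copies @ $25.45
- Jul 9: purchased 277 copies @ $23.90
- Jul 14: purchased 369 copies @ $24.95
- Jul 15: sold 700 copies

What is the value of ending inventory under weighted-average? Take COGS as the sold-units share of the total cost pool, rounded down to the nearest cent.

Jul 15, sell 700: 700/1422 × $33,918.45 → $16,696.84
Ending inventory (cost pool remaining) = $17,221.61

Ending inventory = $17,221.61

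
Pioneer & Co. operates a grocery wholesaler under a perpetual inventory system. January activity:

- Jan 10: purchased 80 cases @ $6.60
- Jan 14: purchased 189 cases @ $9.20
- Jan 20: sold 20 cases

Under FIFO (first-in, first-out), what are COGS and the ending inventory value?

COGS = $132.00; ending inventory = $2,134.80

Jan 20, 20 sold [FIFO — oldest first]: 20 @ $6.60 = $132.00
Ending inventory: 60 @ $6.60 + 189 @ $9.20 = $2,134.80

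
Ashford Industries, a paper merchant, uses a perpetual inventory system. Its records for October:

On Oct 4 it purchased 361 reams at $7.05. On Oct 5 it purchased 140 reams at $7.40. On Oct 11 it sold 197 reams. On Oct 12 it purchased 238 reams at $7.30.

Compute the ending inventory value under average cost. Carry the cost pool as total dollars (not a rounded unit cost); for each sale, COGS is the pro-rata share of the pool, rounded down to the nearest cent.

Ending inventory = $3,910.34

After Oct 4: 361 on hand, pool $2,545.05 (≈ $7.0500 each)
After Oct 5: 501 on hand, pool $3,581.05 (≈ $7.1478 each)
Oct 11, sell 197: 197/501 × $3,581.05 → $1,408.11
After Oct 12: 542 on hand, pool $3,910.34 (≈ $7.2146 each)
Ending inventory (cost pool remaining) = $3,910.34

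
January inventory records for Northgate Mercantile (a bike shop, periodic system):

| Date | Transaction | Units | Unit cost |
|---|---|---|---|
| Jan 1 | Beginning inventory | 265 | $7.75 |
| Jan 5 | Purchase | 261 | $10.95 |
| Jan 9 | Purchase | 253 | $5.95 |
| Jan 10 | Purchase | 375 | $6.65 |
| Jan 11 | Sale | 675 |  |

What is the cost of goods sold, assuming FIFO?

COGS = $5,798.25

Jan 11, 675 sold [FIFO — oldest first]: 265 @ $7.75 + 261 @ $10.95 + 149 @ $5.95 = $5,798.25
Ending inventory: 104 @ $5.95 + 375 @ $6.65 = $3,112.55
Check: goods available $8,910.80 = COGS $5,798.25 + ending $3,112.55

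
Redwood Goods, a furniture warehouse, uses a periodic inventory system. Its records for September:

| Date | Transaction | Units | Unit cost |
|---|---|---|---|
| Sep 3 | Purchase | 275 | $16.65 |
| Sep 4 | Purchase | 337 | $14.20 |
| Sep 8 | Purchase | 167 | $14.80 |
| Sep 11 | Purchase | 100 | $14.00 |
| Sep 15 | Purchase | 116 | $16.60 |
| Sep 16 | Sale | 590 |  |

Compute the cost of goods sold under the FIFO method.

COGS = $9,051.75

Sep 16, 590 sold [FIFO — oldest first]: 275 @ $16.65 + 315 @ $14.20 = $9,051.75
Ending inventory: 22 @ $14.20 + 167 @ $14.80 + 100 @ $14.00 + 116 @ $16.60 = $6,109.60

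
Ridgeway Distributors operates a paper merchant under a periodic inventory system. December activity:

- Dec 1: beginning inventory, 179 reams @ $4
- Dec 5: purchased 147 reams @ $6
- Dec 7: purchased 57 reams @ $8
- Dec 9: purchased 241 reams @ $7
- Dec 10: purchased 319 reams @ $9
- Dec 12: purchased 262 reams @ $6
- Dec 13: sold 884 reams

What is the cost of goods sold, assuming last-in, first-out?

Dec 13, 884 sold [LIFO — newest first]: 262 @ $6 + 319 @ $9 + 241 @ $7 + 57 @ $8 + 5 @ $6 = $6,616
Ending inventory: 179 @ $4 + 142 @ $6 = $1,568
Check: goods available $8,184 = COGS $6,616 + ending $1,568

COGS = $6,616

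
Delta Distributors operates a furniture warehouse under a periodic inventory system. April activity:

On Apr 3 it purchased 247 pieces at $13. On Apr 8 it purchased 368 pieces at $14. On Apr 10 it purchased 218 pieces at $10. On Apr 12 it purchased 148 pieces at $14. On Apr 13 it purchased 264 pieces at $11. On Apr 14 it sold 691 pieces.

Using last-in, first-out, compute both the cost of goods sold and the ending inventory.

Apr 14, 691 sold [LIFO — newest first]: 264 @ $11 + 148 @ $14 + 218 @ $10 + 61 @ $14 = $8,010
Ending inventory: 247 @ $13 + 307 @ $14 = $7,509

COGS = $8,010; ending inventory = $7,509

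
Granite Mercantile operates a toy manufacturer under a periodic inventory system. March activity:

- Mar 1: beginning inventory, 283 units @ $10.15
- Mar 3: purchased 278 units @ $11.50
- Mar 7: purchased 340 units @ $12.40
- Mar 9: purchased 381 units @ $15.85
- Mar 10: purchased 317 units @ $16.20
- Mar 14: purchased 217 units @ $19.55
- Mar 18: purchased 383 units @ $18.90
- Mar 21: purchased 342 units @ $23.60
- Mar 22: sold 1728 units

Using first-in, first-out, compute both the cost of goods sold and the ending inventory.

Mar 22, 1728 sold [FIFO — oldest first]: 283 @ $10.15 + 278 @ $11.50 + 340 @ $12.40 + 381 @ $15.85 + 317 @ $16.20 + 129 @ $19.55 = $23,981.65
Ending inventory: 88 @ $19.55 + 383 @ $18.90 + 342 @ $23.60 = $17,030.30

COGS = $23,981.65; ending inventory = $17,030.30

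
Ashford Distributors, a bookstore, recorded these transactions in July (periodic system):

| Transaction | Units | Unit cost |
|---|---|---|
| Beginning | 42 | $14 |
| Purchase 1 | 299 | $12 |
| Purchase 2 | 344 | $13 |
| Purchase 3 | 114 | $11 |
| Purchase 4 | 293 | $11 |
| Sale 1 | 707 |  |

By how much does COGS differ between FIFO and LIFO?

$513

FIFO COGS: 42 @ $14 + 299 @ $12 + 344 @ $13 + 22 @ $11 = $8,890
LIFO COGS: 293 @ $11 + 114 @ $11 + 300 @ $13 = $8,377
Difference = |$8,890 − $8,377| = $513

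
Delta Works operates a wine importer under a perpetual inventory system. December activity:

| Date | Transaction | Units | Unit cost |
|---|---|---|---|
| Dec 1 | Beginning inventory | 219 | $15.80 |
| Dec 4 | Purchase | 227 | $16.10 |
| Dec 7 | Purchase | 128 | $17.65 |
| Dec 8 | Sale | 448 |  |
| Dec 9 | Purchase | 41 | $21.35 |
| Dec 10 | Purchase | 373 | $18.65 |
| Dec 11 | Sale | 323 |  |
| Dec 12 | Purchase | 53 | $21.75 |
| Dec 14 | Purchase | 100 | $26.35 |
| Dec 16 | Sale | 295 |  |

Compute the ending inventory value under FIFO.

Dec 8, 448 sold [FIFO — oldest first]: 219 @ $15.80 + 227 @ $16.10 + 2 @ $17.65 = $7,150.20
Dec 11, 323 sold [FIFO — oldest first]: 126 @ $17.65 + 41 @ $21.35 + 156 @ $18.65 = $6,008.65
Dec 16, 295 sold [FIFO — oldest first]: 217 @ $18.65 + 53 @ $21.75 + 25 @ $26.35 = $5,858.55
Total COGS = $7,150.20 + $6,008.65 + $5,858.55 = $19,017.40
Ending inventory: 75 @ $26.35 = $1,976.25

Ending inventory = $1,976.25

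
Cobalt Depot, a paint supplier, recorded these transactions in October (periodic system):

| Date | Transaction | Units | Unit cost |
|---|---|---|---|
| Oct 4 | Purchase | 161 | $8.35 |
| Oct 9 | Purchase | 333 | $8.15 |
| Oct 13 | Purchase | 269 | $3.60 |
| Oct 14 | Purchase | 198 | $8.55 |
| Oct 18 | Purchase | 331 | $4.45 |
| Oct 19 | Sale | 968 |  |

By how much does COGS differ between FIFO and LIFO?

$1,231.00

FIFO COGS: 161 @ $8.35 + 333 @ $8.15 + 269 @ $3.60 + 198 @ $8.55 + 7 @ $4.45 = $6,750.75
LIFO COGS: 331 @ $4.45 + 198 @ $8.55 + 269 @ $3.60 + 170 @ $8.15 = $5,519.75
Difference = |$6,750.75 − $5,519.75| = $1,231.00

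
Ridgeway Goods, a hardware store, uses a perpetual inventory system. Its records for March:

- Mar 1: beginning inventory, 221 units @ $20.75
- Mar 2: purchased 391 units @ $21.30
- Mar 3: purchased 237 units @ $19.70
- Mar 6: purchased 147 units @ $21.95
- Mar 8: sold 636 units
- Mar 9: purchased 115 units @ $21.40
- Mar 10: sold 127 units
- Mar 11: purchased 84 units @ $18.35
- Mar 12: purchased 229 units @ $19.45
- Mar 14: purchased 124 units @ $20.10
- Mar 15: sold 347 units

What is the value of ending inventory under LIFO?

Mar 8, 636 sold [LIFO — newest first]: 147 @ $21.95 + 237 @ $19.70 + 252 @ $21.30 = $13,263.15
Mar 10, 127 sold [LIFO — newest first]: 115 @ $21.40 + 12 @ $21.30 = $2,716.60
Mar 15, 347 sold [LIFO — newest first]: 124 @ $20.10 + 223 @ $19.45 = $6,829.75
Total COGS = $13,263.15 + $2,716.60 + $6,829.75 = $22,809.50
Ending inventory: 221 @ $20.75 + 127 @ $21.30 + 84 @ $18.35 + 6 @ $19.45 = $8,948.95

Ending inventory = $8,948.95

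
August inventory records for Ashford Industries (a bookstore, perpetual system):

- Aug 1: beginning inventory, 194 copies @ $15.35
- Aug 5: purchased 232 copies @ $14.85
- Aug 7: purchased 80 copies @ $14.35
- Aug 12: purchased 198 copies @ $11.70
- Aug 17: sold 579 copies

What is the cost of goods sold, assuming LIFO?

Aug 17, 579 sold [LIFO — newest first]: 198 @ $11.70 + 80 @ $14.35 + 232 @ $14.85 + 69 @ $15.35 = $7,968.95
Ending inventory: 125 @ $15.35 = $1,918.75

COGS = $7,968.95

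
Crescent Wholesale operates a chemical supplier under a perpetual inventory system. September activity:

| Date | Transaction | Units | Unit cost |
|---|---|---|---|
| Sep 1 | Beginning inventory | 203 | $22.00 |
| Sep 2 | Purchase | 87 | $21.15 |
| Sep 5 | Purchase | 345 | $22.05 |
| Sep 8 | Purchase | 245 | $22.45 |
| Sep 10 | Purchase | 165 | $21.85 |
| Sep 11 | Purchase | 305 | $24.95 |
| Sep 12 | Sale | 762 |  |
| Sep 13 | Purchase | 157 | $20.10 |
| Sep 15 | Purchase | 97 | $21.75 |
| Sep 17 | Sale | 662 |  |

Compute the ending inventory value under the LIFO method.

Ending inventory = $3,960.00

Sep 12, 762 sold [LIFO — newest first]: 305 @ $24.95 + 165 @ $21.85 + 245 @ $22.45 + 47 @ $22.05 = $17,751.60
Sep 17, 662 sold [LIFO — newest first]: 97 @ $21.75 + 157 @ $20.10 + 298 @ $22.05 + 87 @ $21.15 + 23 @ $22.00 = $14,182.40
Total COGS = $17,751.60 + $14,182.40 = $31,934.00
Ending inventory: 180 @ $22.00 = $3,960.00
Check: goods available $35,894.00 = COGS $31,934.00 + ending $3,960.00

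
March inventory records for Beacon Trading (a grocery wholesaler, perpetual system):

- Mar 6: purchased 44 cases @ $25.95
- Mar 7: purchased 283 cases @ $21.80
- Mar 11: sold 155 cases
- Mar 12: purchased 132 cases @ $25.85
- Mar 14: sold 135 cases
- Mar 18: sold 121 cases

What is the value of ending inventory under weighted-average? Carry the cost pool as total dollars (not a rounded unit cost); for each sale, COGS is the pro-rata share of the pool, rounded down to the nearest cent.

After Mar 6: 44 on hand, pool $1,141.80 (≈ $25.9500 each)
After Mar 7: 327 on hand, pool $7,311.20 (≈ $22.3584 each)
Mar 11, sell 155: 155/327 × $7,311.20 → $3,465.55
After Mar 12: 304 on hand, pool $7,257.85 (≈ $23.8745 each)
Mar 14, sell 135: 135/304 × $7,257.85 → $3,223.05
Mar 18, sell 121: 121/169 × $4,034.80 → $2,888.82
Total COGS = $3,465.55 + $3,223.05 + $2,888.82 = $9,577.42
Ending inventory (cost pool remaining) = $1,145.98

Ending inventory = $1,145.98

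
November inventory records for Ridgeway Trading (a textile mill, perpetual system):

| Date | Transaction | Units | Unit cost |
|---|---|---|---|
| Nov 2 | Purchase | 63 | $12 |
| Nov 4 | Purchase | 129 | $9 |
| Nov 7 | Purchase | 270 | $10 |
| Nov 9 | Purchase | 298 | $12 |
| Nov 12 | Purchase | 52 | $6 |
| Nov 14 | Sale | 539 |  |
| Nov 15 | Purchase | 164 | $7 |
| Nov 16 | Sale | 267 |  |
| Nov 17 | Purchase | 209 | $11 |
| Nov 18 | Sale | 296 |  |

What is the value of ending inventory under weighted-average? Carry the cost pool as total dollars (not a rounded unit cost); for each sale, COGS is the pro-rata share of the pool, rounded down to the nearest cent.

After Nov 2: 63 on hand, pool $756.00 (≈ $12.0000 each)
After Nov 4: 192 on hand, pool $1,917.00 (≈ $9.9844 each)
After Nov 7: 462 on hand, pool $4,617.00 (≈ $9.9935 each)
After Nov 9: 760 on hand, pool $8,193.00 (≈ $10.7803 each)
After Nov 12: 812 on hand, pool $8,505.00 (≈ $10.4741 each)
Nov 14, sell 539: 539/812 × $8,505.00 → $5,645.56
After Nov 15: 437 on hand, pool $4,007.44 (≈ $9.1703 each)
Nov 16, sell 267: 267/437 × $4,007.44 → $2,448.48
After Nov 17: 379 on hand, pool $3,857.96 (≈ $10.1793 each)
Nov 18, sell 296: 296/379 × $3,857.96 → $3,013.07
Total COGS = $5,645.56 + $2,448.48 + $3,013.07 = $11,107.11
Ending inventory (cost pool remaining) = $844.89
Check: goods available $11,952.00 = COGS $11,107.11 + ending $844.89

Ending inventory = $844.89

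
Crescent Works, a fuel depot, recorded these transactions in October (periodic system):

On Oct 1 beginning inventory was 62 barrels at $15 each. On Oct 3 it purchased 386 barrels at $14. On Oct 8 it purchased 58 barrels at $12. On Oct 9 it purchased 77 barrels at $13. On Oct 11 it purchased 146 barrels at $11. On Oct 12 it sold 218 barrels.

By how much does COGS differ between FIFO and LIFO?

$572

FIFO COGS: 62 @ $15 + 156 @ $14 = $3,114
LIFO COGS: 146 @ $11 + 72 @ $13 = $2,542
Difference = |$3,114 − $2,542| = $572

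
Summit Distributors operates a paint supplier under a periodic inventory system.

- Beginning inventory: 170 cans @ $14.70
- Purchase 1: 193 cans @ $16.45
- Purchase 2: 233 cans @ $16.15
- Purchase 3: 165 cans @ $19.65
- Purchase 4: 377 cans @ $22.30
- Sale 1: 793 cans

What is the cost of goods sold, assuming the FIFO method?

COGS = $13,392.65

Sale 1 (793) [FIFO — oldest first]: 170 @ $14.70 + 193 @ $16.45 + 233 @ $16.15 + 165 @ $19.65 + 32 @ $22.30 = $13,392.65
Ending inventory: 345 @ $22.30 = $7,693.50
Check: goods available $21,086.15 = COGS $13,392.65 + ending $7,693.50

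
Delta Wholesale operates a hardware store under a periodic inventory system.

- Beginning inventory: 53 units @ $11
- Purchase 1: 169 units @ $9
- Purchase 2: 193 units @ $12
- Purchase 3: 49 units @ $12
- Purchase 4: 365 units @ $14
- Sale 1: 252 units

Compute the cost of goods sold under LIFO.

COGS = $3,528

Sale 1 (252) [LIFO — newest first]: 252 @ $14 = $3,528
Ending inventory: 53 @ $11 + 169 @ $9 + 193 @ $12 + 49 @ $12 + 113 @ $14 = $6,590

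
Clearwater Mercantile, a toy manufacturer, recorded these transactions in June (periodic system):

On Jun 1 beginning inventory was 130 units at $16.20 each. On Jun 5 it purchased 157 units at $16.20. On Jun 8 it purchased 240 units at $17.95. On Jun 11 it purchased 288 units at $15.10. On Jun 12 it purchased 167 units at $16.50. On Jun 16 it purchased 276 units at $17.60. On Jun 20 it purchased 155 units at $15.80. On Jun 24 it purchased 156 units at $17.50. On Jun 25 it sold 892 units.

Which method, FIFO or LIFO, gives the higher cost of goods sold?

LIFO

FIFO COGS: 130 @ $16.20 + 157 @ $16.20 + 240 @ $17.95 + 288 @ $15.10 + 77 @ $16.50 = $14,576.70
LIFO COGS: 156 @ $17.50 + 155 @ $15.80 + 276 @ $17.60 + 167 @ $16.50 + 138 @ $15.10 = $14,875.90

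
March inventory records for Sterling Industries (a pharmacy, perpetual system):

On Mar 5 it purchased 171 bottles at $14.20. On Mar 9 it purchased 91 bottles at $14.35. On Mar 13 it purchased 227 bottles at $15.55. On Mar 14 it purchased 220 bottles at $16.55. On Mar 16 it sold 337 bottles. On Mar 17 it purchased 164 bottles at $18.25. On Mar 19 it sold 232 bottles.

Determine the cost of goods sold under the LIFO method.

Mar 16, 337 sold [LIFO — newest first]: 220 @ $16.55 + 117 @ $15.55 = $5,460.35
Mar 19, 232 sold [LIFO — newest first]: 164 @ $18.25 + 68 @ $15.55 = $4,050.40
Total COGS = $5,460.35 + $4,050.40 = $9,510.75
Ending inventory: 171 @ $14.20 + 91 @ $14.35 + 42 @ $15.55 = $4,387.15
Check: goods available $13,897.90 = COGS $9,510.75 + ending $4,387.15

COGS = $9,510.75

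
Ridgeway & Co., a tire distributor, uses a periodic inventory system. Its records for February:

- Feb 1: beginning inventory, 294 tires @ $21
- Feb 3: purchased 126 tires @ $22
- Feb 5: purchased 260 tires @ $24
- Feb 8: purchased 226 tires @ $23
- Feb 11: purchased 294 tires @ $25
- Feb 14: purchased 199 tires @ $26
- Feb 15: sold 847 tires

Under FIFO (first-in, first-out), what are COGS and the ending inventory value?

Feb 15, 847 sold [FIFO — oldest first]: 294 @ $21 + 126 @ $22 + 260 @ $24 + 167 @ $23 = $19,027
Ending inventory: 59 @ $23 + 294 @ $25 + 199 @ $26 = $13,881

COGS = $19,027; ending inventory = $13,881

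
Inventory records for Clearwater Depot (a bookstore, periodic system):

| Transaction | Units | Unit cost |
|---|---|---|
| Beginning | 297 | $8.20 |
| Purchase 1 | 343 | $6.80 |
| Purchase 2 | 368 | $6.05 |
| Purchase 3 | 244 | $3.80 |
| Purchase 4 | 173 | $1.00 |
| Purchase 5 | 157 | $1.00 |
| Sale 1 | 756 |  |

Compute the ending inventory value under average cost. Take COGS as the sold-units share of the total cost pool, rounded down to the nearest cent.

Sale 1, sell 756: 756/1582 × $8,251.40 → $3,943.14
Ending inventory (cost pool remaining) = $4,308.26

Ending inventory = $4,308.26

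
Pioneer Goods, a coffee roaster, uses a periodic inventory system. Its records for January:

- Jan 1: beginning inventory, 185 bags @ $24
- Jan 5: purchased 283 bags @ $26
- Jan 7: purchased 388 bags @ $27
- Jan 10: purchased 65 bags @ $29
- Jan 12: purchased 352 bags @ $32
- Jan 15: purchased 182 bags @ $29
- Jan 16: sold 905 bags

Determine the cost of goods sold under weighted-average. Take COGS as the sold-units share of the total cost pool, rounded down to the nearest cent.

COGS = $25,315.74

Jan 16, sell 905: 905/1455 × $40,701.00 → $25,315.74
Ending inventory (cost pool remaining) = $15,385.26
Check: goods available $40,701.00 = COGS $25,315.74 + ending $15,385.26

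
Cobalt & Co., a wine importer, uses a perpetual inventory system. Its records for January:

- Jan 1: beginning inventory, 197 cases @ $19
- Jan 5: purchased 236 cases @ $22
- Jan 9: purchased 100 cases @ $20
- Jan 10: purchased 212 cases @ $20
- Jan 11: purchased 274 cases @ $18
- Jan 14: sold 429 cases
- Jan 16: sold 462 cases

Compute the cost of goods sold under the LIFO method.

Jan 14, 429 sold [LIFO — newest first]: 274 @ $18 + 155 @ $20 = $8,032
Jan 16, 462 sold [LIFO — newest first]: 57 @ $20 + 100 @ $20 + 236 @ $22 + 69 @ $19 = $9,643
Total COGS = $8,032 + $9,643 = $17,675
Ending inventory: 128 @ $19 = $2,432

COGS = $17,675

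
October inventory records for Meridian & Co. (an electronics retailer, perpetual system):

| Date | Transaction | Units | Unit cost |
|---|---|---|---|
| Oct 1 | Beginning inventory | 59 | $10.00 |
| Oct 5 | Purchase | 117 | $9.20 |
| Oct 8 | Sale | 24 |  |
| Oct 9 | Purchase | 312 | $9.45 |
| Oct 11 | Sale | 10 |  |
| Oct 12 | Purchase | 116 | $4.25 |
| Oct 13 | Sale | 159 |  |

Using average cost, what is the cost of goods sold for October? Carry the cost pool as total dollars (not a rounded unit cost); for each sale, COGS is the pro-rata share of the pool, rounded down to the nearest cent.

COGS = $1,656.82

After Oct 1: 59 on hand, pool $590.00 (≈ $10.0000 each)
After Oct 5: 176 on hand, pool $1,666.40 (≈ $9.4682 each)
Oct 8, sell 24: 24/176 × $1,666.40 → $227.23
After Oct 9: 464 on hand, pool $4,387.57 (≈ $9.4560 each)
Oct 11, sell 10: 10/464 × $4,387.57 → $94.55
After Oct 12: 570 on hand, pool $4,786.02 (≈ $8.3965 each)
Oct 13, sell 159: 159/570 × $4,786.02 → $1,335.04
Total COGS = $227.23 + $94.55 + $1,335.04 = $1,656.82
Ending inventory (cost pool remaining) = $3,450.98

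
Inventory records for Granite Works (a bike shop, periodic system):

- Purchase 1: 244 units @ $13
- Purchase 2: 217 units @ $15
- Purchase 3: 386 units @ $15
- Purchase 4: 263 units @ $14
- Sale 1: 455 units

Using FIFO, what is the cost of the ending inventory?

Sale 1 (455) [FIFO — oldest first]: 244 @ $13 + 211 @ $15 = $6,337
Ending inventory: 6 @ $15 + 386 @ $15 + 263 @ $14 = $9,562

Ending inventory = $9,562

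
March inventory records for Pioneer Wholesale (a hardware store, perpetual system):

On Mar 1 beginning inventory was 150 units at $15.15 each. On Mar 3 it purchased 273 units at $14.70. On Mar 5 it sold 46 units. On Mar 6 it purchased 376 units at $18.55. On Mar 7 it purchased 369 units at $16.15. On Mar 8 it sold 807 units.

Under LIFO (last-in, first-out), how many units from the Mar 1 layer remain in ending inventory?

150

Mar 5, 46 sold [LIFO — newest first]: 46 @ $14.70 = $676.20
Mar 8, 807 sold [LIFO — newest first]: 369 @ $16.15 + 376 @ $18.55 + 62 @ $14.70 = $13,845.55
Total COGS = $676.20 + $13,845.55 = $14,521.75
Ending inventory: 150 @ $15.15 + 165 @ $14.70 = $4,698.00
Check: goods available $19,219.75 = COGS $14,521.75 + ending $4,698.00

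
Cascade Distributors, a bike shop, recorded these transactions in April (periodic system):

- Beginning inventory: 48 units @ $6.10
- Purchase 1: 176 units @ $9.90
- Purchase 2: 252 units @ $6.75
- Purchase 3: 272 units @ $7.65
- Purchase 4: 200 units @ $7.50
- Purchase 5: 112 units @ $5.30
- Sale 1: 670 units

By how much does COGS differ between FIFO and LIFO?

$465.40

FIFO COGS: 48 @ $6.10 + 176 @ $9.90 + 252 @ $6.75 + 194 @ $7.65 = $5,220.30
LIFO COGS: 112 @ $5.30 + 200 @ $7.50 + 272 @ $7.65 + 86 @ $6.75 = $4,754.90
Difference = |$5,220.30 − $4,754.90| = $465.40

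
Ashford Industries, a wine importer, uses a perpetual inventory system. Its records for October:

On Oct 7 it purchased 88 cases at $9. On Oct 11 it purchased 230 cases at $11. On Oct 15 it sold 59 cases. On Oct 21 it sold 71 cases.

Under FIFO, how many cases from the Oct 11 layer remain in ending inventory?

188

Oct 15, 59 sold [FIFO — oldest first]: 59 @ $9 = $531
Oct 21, 71 sold [FIFO — oldest first]: 29 @ $9 + 42 @ $11 = $723
Total COGS = $531 + $723 = $1,254
Ending inventory: 188 @ $11 = $2,068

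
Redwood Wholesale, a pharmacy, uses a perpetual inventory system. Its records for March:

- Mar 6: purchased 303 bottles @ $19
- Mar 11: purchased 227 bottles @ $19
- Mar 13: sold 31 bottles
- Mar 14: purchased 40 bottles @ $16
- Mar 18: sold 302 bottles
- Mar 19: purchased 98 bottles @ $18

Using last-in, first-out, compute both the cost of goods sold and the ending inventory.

COGS = $6,207; ending inventory = $6,267

Mar 13, 31 sold [LIFO — newest first]: 31 @ $19 = $589
Mar 18, 302 sold [LIFO — newest first]: 40 @ $16 + 196 @ $19 + 66 @ $19 = $5,618
Total COGS = $589 + $5,618 = $6,207
Ending inventory: 237 @ $19 + 98 @ $18 = $6,267
Check: goods available $12,474 = COGS $6,207 + ending $6,267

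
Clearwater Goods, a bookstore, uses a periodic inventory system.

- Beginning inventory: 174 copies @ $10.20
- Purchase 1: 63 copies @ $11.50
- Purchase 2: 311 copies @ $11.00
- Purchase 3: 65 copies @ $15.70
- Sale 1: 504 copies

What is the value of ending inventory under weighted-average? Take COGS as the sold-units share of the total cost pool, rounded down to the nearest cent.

Sale 1, sell 504: 504/613 × $6,940.80 → $5,706.62
Ending inventory (cost pool remaining) = $1,234.18

Ending inventory = $1,234.18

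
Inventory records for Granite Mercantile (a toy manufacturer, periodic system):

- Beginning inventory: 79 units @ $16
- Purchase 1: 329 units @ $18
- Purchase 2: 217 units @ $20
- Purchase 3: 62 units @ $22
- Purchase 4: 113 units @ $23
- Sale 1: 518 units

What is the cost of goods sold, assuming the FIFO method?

COGS = $9,386

Sale 1 (518) [FIFO — oldest first]: 79 @ $16 + 329 @ $18 + 110 @ $20 = $9,386
Ending inventory: 107 @ $20 + 62 @ $22 + 113 @ $23 = $6,103
Check: goods available $15,489 = COGS $9,386 + ending $6,103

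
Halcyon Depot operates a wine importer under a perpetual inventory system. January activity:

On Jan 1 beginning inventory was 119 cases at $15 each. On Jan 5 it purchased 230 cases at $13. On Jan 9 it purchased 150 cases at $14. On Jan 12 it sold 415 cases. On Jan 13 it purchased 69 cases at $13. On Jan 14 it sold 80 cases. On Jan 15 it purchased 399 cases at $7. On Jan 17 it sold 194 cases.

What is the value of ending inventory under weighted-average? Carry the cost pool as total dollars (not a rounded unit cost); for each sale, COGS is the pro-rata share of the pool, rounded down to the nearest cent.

After Jan 1: 119 on hand, pool $1,785.00 (≈ $15.0000 each)
After Jan 5: 349 on hand, pool $4,775.00 (≈ $13.6819 each)
After Jan 9: 499 on hand, pool $6,875.00 (≈ $13.7776 each)
Jan 12, sell 415: 415/499 × $6,875.00 → $5,717.68
After Jan 13: 153 on hand, pool $2,054.32 (≈ $13.4269 each)
Jan 14, sell 80: 80/153 × $2,054.32 → $1,074.15
After Jan 15: 472 on hand, pool $3,773.17 (≈ $7.9940 each)
Jan 17, sell 194: 194/472 × $3,773.17 → $1,550.83
Total COGS = $5,717.68 + $1,074.15 + $1,550.83 = $8,342.66
Ending inventory (cost pool remaining) = $2,222.34
Check: goods available $10,565.00 = COGS $8,342.66 + ending $2,222.34

Ending inventory = $2,222.34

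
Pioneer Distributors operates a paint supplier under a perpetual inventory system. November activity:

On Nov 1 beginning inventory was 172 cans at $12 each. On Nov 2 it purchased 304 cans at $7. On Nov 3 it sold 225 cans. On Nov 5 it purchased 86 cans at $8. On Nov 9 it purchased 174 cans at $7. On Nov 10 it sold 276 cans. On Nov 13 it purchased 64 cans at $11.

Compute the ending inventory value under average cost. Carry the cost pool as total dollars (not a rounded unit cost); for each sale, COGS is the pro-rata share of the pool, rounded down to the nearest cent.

Ending inventory = $2,597.11

After Nov 1: 172 on hand, pool $2,064.00 (≈ $12.0000 each)
After Nov 2: 476 on hand, pool $4,192.00 (≈ $8.8067 each)
Nov 3, sell 225: 225/476 × $4,192.00 → $1,981.51
After Nov 5: 337 on hand, pool $2,898.49 (≈ $8.6009 each)
After Nov 9: 511 on hand, pool $4,116.49 (≈ $8.0558 each)
Nov 10, sell 276: 276/511 × $4,116.49 → $2,223.38
After Nov 13: 299 on hand, pool $2,597.11 (≈ $8.6860 each)
Total COGS = $1,981.51 + $2,223.38 = $4,204.89
Ending inventory (cost pool remaining) = $2,597.11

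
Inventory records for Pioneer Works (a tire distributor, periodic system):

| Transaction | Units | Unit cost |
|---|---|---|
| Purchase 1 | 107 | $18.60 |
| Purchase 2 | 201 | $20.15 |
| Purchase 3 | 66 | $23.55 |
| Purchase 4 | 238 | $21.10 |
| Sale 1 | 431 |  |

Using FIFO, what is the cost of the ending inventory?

Ending inventory = $3,819.10

Sale 1 (431) [FIFO — oldest first]: 107 @ $18.60 + 201 @ $20.15 + 66 @ $23.55 + 57 @ $21.10 = $8,797.35
Ending inventory: 181 @ $21.10 = $3,819.10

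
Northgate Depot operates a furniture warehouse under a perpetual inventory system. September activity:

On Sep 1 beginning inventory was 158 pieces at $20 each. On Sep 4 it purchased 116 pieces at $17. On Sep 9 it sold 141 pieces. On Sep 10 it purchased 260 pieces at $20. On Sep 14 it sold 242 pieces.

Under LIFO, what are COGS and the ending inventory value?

Sep 9, 141 sold [LIFO — newest first]: 116 @ $17 + 25 @ $20 = $2,472
Sep 14, 242 sold [LIFO — newest first]: 242 @ $20 = $4,840
Total COGS = $2,472 + $4,840 = $7,312
Ending inventory: 133 @ $20 + 18 @ $20 = $3,020
Check: goods available $10,332 = COGS $7,312 + ending $3,020

COGS = $7,312; ending inventory = $3,020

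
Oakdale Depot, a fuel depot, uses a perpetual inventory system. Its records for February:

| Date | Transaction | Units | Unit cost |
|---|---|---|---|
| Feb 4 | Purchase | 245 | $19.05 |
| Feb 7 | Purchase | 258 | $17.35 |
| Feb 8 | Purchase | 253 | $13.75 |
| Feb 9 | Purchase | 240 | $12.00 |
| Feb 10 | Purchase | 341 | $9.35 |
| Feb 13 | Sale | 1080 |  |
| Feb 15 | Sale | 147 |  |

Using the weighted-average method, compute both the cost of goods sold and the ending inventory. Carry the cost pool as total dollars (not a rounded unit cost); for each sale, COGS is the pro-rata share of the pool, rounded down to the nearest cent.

After Feb 4: 245 on hand, pool $4,667.25 (≈ $19.0500 each)
After Feb 7: 503 on hand, pool $9,143.55 (≈ $18.1780 each)
After Feb 8: 756 on hand, pool $12,622.30 (≈ $16.6962 each)
After Feb 9: 996 on hand, pool $15,502.30 (≈ $15.5646 each)
After Feb 10: 1337 on hand, pool $18,690.65 (≈ $13.9795 each)
Feb 13, sell 1080: 1080/1337 × $18,690.65 → $15,097.90
Feb 15, sell 147: 147/257 × $3,592.75 → $2,054.99
Total COGS = $15,097.90 + $2,054.99 = $17,152.89
Ending inventory (cost pool remaining) = $1,537.76
Check: goods available $18,690.65 = COGS $17,152.89 + ending $1,537.76

COGS = $17,152.89; ending inventory = $1,537.76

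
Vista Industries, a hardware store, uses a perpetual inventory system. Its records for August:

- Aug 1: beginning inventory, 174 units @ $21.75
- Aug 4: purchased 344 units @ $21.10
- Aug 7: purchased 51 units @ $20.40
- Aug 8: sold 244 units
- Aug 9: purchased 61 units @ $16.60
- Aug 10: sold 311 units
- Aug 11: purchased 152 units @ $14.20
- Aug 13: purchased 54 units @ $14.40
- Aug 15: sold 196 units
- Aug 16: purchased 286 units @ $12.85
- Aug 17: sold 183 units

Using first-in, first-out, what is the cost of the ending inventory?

Ending inventory = $2,415.80

Aug 8, 244 sold [FIFO — oldest first]: 174 @ $21.75 + 70 @ $21.10 = $5,261.50
Aug 10, 311 sold [FIFO — oldest first]: 274 @ $21.10 + 37 @ $20.40 = $6,536.20
Aug 15, 196 sold [FIFO — oldest first]: 14 @ $20.40 + 61 @ $16.60 + 121 @ $14.20 = $3,016.40
Aug 17, 183 sold [FIFO — oldest first]: 31 @ $14.20 + 54 @ $14.40 + 98 @ $12.85 = $2,477.10
Total COGS = $5,261.50 + $6,536.20 + $3,016.40 + $2,477.10 = $17,291.20
Ending inventory: 188 @ $12.85 = $2,415.80
Check: goods available $19,707.00 = COGS $17,291.20 + ending $2,415.80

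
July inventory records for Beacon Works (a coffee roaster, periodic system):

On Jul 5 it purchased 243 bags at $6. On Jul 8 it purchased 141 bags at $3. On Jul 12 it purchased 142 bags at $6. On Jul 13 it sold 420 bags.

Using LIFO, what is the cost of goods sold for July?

COGS = $2,097

Jul 13, 420 sold [LIFO — newest first]: 142 @ $6 + 141 @ $3 + 137 @ $6 = $2,097
Ending inventory: 106 @ $6 = $636
Check: goods available $2,733 = COGS $2,097 + ending $636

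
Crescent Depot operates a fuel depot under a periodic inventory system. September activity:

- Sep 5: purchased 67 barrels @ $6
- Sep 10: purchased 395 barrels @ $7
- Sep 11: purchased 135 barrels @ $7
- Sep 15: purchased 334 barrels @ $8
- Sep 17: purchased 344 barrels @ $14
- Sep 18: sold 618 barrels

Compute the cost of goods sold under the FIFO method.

Sep 18, 618 sold [FIFO — oldest first]: 67 @ $6 + 395 @ $7 + 135 @ $7 + 21 @ $8 = $4,280
Ending inventory: 313 @ $8 + 344 @ $14 = $7,320

COGS = $4,280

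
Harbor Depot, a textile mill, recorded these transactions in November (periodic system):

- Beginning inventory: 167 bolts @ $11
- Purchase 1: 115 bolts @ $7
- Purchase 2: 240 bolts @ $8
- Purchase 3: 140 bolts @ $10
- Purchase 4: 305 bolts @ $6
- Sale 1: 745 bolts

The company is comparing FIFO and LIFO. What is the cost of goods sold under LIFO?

FIFO COGS: 167 @ $11 + 115 @ $7 + 240 @ $8 + 140 @ $10 + 83 @ $6 = $6,460
LIFO COGS: 305 @ $6 + 140 @ $10 + 240 @ $8 + 60 @ $7 = $5,570

COGS = $5,570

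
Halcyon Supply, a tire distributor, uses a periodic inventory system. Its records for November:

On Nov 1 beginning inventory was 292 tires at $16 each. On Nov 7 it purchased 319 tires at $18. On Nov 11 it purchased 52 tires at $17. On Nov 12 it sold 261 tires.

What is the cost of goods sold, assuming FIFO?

Nov 12, 261 sold [FIFO — oldest first]: 261 @ $16 = $4,176
Ending inventory: 31 @ $16 + 319 @ $18 + 52 @ $17 = $7,122
Check: goods available $11,298 = COGS $4,176 + ending $7,122

COGS = $4,176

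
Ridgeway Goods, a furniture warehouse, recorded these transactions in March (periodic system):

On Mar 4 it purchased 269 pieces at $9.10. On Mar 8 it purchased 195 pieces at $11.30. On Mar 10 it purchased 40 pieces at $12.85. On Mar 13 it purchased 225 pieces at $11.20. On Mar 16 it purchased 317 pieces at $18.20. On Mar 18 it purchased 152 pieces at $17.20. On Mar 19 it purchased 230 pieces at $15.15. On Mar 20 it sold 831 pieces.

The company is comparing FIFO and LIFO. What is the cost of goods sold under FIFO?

COGS = $9,541.80

FIFO COGS: 269 @ $9.10 + 195 @ $11.30 + 40 @ $12.85 + 225 @ $11.20 + 102 @ $18.20 = $9,541.80
LIFO COGS: 230 @ $15.15 + 152 @ $17.20 + 317 @ $18.20 + 132 @ $11.20 = $13,346.70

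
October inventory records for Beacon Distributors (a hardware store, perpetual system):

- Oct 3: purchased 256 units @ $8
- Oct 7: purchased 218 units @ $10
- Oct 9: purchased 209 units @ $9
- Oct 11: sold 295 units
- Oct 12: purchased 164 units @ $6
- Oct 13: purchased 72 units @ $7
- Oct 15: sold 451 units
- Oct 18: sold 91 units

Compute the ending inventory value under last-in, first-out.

Ending inventory = $656

Oct 11, 295 sold [LIFO — newest first]: 209 @ $9 + 86 @ $10 = $2,741
Oct 15, 451 sold [LIFO — newest first]: 72 @ $7 + 164 @ $6 + 132 @ $10 + 83 @ $8 = $3,472
Oct 18, 91 sold [LIFO — newest first]: 91 @ $8 = $728
Total COGS = $2,741 + $3,472 + $728 = $6,941
Ending inventory: 82 @ $8 = $656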